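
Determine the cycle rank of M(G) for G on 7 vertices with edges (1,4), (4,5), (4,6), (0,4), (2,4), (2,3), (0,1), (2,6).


Cycle rank (nullity) = |E| - r(M) = |E| - (|V| - c).
|E| = 8, |V| = 7, c = 1.
Nullity = 8 - (7 - 1) = 8 - 6 = 2.

2


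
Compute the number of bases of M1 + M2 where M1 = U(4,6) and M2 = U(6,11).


Bases of a direct sum M1 + M2: |B| = |B(M1)| * |B(M2)|.
|B(U(4,6))| = C(6,4) = 15.
|B(U(6,11))| = C(11,6) = 462.
Total bases = 15 * 462 = 6930.

6930


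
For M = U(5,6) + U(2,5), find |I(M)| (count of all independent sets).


For a direct sum, |I(M1+M2)| = |I(M1)| * |I(M2)|.
|I(U(5,6))| = sum C(6,k) for k=0..5 = 63.
|I(U(2,5))| = sum C(5,k) for k=0..2 = 16.
Total = 63 * 16 = 1008.

1008


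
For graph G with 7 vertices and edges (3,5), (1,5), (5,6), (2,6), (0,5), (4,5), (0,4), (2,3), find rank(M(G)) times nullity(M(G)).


r(M) = |V| - c = 7 - 1 = 6.
nullity = |E| - r(M) = 8 - 6 = 2.
Product = 6 * 2 = 12.

12


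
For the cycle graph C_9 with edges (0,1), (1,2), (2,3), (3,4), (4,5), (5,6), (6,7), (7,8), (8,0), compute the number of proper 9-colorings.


P(C_9, k) = (k-1)^9 + (-1)^9*(k-1).
P(9) = (8)^9 - 8
= 134217728 - 8 = 134217720.

134217720


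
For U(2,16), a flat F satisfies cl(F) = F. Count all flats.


Flats of U(2,16): every subset of size < 2 is a flat, plus E itself.
Count = (16 choose 0) + (16 choose 1) + 1
     = 1 + 16 + 1
     = 18.

18


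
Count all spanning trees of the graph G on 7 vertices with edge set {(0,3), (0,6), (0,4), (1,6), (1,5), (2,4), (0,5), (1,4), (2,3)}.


By Kirchhoff's matrix tree theorem, the number of spanning trees equals
the determinant of any cofactor of the Laplacian matrix L.
G has 7 vertices and 9 edges.
Computing the (6 x 6) cofactor determinant gives 44.

44


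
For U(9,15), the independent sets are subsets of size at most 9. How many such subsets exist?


Independent sets of U(9,15) are all subsets of size <= 9.
Count = C(15,0) + C(15,1) + C(15,2) + C(15,3) + C(15,4) + C(15,5) + C(15,6) + C(15,7) + C(15,8) + C(15,9)
     = 1 + 15 + 105 + 455 + 1365 + 3003 + 5005 + 6435 + 6435 + 5005
     = 27824.

27824


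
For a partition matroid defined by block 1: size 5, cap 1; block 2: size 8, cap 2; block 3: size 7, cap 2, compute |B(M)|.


A basis picks exactly ci elements from block i.
Number of bases = product of C(|Si|, ci).
= C(5,1) * C(8,2) * C(7,2)
= 5 * 28 * 21
= 2940.

2940


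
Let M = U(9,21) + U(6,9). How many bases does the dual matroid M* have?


(M1+M2)* = M1* + M2*.
M1* = U(12,21), bases: C(21,12) = 293930.
M2* = U(3,9), bases: C(9,3) = 84.
|B(M*)| = 293930 * 84 = 24690120.

24690120


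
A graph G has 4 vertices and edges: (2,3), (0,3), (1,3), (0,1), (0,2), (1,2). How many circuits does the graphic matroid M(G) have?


A circuit in a graphic matroid = edge set of a simple cycle.
G has 4 vertices and 6 edges.
Enumerating all minimal edge subsets forming cycles...
Total circuits found: 7.

7


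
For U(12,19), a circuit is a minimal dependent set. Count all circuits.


In U(12,19), circuits are the (13)-element subsets.
Any set of 13 elements is dependent, and removing any one element gives
an independent set of size 12, so it is a minimal dependent set.
Number of circuits = C(19,13) = 27132.

27132


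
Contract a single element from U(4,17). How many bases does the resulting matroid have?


Contracting e from U(4,17) gives U(3,16).
Bases of U(3,16) = (16 choose 3) = 560.

560


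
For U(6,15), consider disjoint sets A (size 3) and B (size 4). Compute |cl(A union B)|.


|A union B| = 3 + 4 = 7 (disjoint).
In U(6,15), cl(S) = S if |S| < 6, else cl(S) = E.
Since 7 >= 6, cl(A union B) = E.
|cl(A union B)| = 15.

15


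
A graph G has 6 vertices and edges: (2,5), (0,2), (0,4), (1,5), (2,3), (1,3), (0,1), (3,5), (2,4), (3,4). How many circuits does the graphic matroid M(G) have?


A circuit in a graphic matroid = edge set of a simple cycle.
G has 6 vertices and 10 edges.
Enumerating all minimal edge subsets forming cycles...
Total circuits found: 23.

23


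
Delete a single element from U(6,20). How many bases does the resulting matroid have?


Deleting e from U(6,20) gives U(6,19) since n > r.
Bases of U(6,19) = C(19,6) = 19! / (6! * 13!) = 27132.

27132


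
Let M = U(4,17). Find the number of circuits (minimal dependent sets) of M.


In U(4,17), circuits are the (5)-element subsets.
Any set of 5 elements is dependent, and removing any one element gives
an independent set of size 4, so it is a minimal dependent set.
Number of circuits = (17 choose 5) = 6188.

6188


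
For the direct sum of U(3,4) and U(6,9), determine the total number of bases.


Bases of a direct sum M1 + M2: |B| = |B(M1)| * |B(M2)|.
|B(U(3,4))| = C(4,3) = 4.
|B(U(6,9))| = C(9,6) = 84.
Total bases = 4 * 84 = 336.

336


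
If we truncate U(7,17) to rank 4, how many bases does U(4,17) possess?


Truncating U(7,17) to rank 4 gives U(4,17).
Bases of U(4,17) are all 4-element subsets of 17 elements.
Number of bases = C(17,4) = 17! / (4! * 13!) = 2380.

2380


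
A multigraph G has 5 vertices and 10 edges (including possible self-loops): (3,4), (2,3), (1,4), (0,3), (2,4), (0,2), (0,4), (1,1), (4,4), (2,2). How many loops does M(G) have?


In a graphic matroid, a loop is a self-loop edge (u,u) with rank 0.
Examining all 10 edges for self-loops...
Self-loops found: (1,1), (4,4), (2,2)
Number of loops = 3.

3


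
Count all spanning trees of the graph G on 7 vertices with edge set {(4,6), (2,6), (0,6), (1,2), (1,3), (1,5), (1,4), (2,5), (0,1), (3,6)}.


By Kirchhoff's matrix tree theorem, the number of spanning trees equals
the determinant of any cofactor of the Laplacian matrix L.
G has 7 vertices and 10 edges.
Computing the (6 x 6) cofactor determinant gives 84.

84


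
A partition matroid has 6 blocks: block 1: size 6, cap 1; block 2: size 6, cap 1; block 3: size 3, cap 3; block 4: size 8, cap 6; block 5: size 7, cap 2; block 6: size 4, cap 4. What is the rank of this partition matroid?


Rank of a partition matroid = sum of min(|Si|, ci) for each block.
= min(6,1) + min(6,1) + min(3,3) + min(8,6) + min(7,2) + min(4,4)
= 1 + 1 + 3 + 6 + 2 + 4
= 17.

17


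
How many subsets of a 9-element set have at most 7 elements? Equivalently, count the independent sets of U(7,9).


Independent sets of U(7,9) are all subsets of size <= 7.
Count = C(9,0) + C(9,1) + C(9,2) + C(9,3) + C(9,4) + C(9,5) + C(9,6) + C(9,7)
     = 1 + 9 + 36 + 84 + 126 + 126 + 84 + 36
     = 502.

502


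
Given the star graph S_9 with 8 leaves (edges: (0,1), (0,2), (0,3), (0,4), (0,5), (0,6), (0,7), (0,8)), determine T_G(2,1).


A star on 9 vertices is a tree with 8 edges.
T(x,y) = x^(8) for any tree.
T(2,1) = 2^8 = 256.

256


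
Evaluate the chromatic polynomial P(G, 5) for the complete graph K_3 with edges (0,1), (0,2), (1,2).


P(K_3, k) = k(k-1)(k-2)...(k-2).
P(5) = (5) * (4) * (3) = 60.

60


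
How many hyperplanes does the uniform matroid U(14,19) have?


Hyperplanes of U(14,19) are flats of rank 13.
In a uniform matroid, these are exactly the (13)-element subsets.
Count = (19 choose 13) = 27132.

27132


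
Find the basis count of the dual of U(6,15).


The dual of U(r,n) is U(n-r, n) = U(9,15).
Bases of U(9,15) are all (9)-element subsets.
|B(M*)| = (15 choose 9) = 5005.

5005


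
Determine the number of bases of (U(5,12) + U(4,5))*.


(M1+M2)* = M1* + M2*.
M1* = U(7,12), bases: C(12,7) = 792.
M2* = U(1,5), bases: C(5,1) = 5.
|B(M*)| = 792 * 5 = 3960.

3960


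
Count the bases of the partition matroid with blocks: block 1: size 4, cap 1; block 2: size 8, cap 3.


A basis picks exactly ci elements from block i.
Number of bases = product of C(|Si|, ci).
= C(4,1) * C(8,3)
= 4 * 56
= 224.

224


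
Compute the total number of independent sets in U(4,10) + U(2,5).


For a direct sum, |I(M1+M2)| = |I(M1)| * |I(M2)|.
|I(U(4,10))| = sum C(10,k) for k=0..4 = 386.
|I(U(2,5))| = sum C(5,k) for k=0..2 = 16.
Total = 386 * 16 = 6176.

6176


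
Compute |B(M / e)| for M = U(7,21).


Contracting e from U(7,21) gives U(6,20).
Bases of U(6,20) = (20 choose 6) = 38760.

38760


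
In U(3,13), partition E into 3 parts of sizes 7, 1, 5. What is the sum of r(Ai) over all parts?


r(Ai) = min(|Ai|, 3) for each part.
Sum = min(7,3) + min(1,3) + min(5,3)
    = 3 + 1 + 3
    = 7.

7


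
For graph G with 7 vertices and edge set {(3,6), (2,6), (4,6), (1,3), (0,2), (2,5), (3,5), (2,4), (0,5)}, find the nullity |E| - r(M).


Cycle rank (nullity) = |E| - r(M) = |E| - (|V| - c).
|E| = 9, |V| = 7, c = 1.
Nullity = 9 - (7 - 1) = 9 - 6 = 3.

3


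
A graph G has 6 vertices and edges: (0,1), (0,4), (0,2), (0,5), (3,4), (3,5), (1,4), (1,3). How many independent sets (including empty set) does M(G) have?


An independent set in a graphic matroid is an acyclic edge subset.
G has 6 vertices and 8 edges.
Enumerate all 2^8 = 256 subsets, checking for acyclicity.
Total independent sets = 172.

172


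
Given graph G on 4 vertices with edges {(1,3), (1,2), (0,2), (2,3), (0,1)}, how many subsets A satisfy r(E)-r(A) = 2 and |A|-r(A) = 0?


R(x,y) = sum over A in 2^E of x^(r(E)-r(A)) * y^(|A|-r(A)).
G has 4 vertices, 5 edges. r(E) = 3.
Enumerate all 2^5 = 32 subsets.
Count subsets with r(E)-r(A)=2 and |A|-r(A)=0: 5.

5


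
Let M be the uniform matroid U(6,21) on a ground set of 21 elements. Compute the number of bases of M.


Bases of U(6,21) are all 6-element subsets of the 21-element ground set.
Number of bases = C(21,6).
C(21,6) = 54264.

54264


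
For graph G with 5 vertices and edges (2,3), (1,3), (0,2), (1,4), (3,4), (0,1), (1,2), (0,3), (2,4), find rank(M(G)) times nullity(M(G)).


r(M) = |V| - c = 5 - 1 = 4.
nullity = |E| - r(M) = 9 - 4 = 5.
Product = 4 * 5 = 20.

20


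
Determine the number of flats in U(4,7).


Flats of U(4,7): every subset of size < 4 is a flat, plus E itself.
Count = (7 choose 0) + (7 choose 1) + (7 choose 2) + (7 choose 3) + 1
     = 1 + 7 + 21 + 35 + 1
     = 65.

65


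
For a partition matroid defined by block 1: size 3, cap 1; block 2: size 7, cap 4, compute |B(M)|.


A basis picks exactly ci elements from block i.
Number of bases = product of C(|Si|, ci).
= C(3,1) * C(7,4)
= 3 * 35
= 105.

105


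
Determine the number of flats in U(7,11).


Flats of U(7,11): every subset of size < 7 is a flat, plus E itself.
Count = (11 choose 0) + (11 choose 1) + (11 choose 2) + (11 choose 3) + (11 choose 4) + (11 choose 5) + (11 choose 6) + 1
     = 1 + 11 + 55 + 165 + 330 + 462 + 462 + 1
     = 1487.

1487


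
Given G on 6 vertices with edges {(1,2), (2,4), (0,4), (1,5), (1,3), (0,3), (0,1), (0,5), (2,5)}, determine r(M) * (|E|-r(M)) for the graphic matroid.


r(M) = |V| - c = 6 - 1 = 5.
nullity = |E| - r(M) = 9 - 5 = 4.
Product = 5 * 4 = 20.

20


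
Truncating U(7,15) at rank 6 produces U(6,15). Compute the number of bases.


Truncating U(7,15) to rank 6 gives U(6,15).
Bases of U(6,15) are all 6-element subsets of 15 elements.
Number of bases = C(15,6) = 15! / (6! * 9!) = 5005.

5005


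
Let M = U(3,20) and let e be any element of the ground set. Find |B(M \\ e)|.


Deleting e from U(3,20) gives U(3,19) since n > r.
Bases of U(3,19) = C(19,3) = 19! / (3! * 16!) = 969.

969


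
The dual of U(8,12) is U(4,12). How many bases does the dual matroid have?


The dual of U(r,n) is U(n-r, n) = U(4,12).
Bases of U(4,12) are all (4)-element subsets.
|B(M*)| = C(12,4) = 12! / (4! * 8!) = 495.

495


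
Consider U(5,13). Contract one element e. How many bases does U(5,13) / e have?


Contracting e from U(5,13) gives U(4,12).
Bases of U(4,12) = (12 choose 4) = 495.

495


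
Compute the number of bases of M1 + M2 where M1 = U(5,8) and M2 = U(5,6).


Bases of a direct sum M1 + M2: |B| = |B(M1)| * |B(M2)|.
|B(U(5,8))| = C(8,5) = 56.
|B(U(5,6))| = C(6,5) = 6.
Total bases = 56 * 6 = 336.

336


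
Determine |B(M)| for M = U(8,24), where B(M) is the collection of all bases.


Bases of U(8,24) are all 8-element subsets of the 24-element ground set.
Number of bases = C(24,8).
C(24,8) = 24! / (8! * 16!) = 735471.

735471


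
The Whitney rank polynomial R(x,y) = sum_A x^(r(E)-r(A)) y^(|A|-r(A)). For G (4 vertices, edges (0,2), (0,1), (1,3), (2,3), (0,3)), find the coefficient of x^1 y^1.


R(x,y) = sum over A in 2^E of x^(r(E)-r(A)) * y^(|A|-r(A)).
G has 4 vertices, 5 edges. r(E) = 3.
Enumerate all 2^5 = 32 subsets.
Count subsets with r(E)-r(A)=1 and |A|-r(A)=1: 2.

2


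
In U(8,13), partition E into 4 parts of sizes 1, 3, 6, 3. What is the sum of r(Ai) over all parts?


r(Ai) = min(|Ai|, 8) for each part.
Sum = min(1,8) + min(3,8) + min(6,8) + min(3,8)
    = 1 + 3 + 6 + 3
    = 13.

13


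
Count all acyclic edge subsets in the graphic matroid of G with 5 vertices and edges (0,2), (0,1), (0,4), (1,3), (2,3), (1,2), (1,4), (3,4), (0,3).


An independent set in a graphic matroid is an acyclic edge subset.
G has 5 vertices and 9 edges.
Enumerate all 2^9 = 512 subsets, checking for acyclicity.
Total independent sets = 198.

198


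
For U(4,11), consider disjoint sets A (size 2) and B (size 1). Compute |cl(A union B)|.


|A union B| = 2 + 1 = 3 (disjoint).
In U(4,11), cl(S) = S if |S| < 4, else cl(S) = E.
Since 3 < 4, cl(A union B) = A union B.
|cl(A union B)| = 3.

3


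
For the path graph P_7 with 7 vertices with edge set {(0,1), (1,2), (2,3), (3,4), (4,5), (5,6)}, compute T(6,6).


A path on 7 vertices is a tree with 6 edges.
T(x,y) = x^(6) for any tree.
T(6,6) = 6^6 = 46656.

46656


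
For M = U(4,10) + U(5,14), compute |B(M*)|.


(M1+M2)* = M1* + M2*.
M1* = U(6,10), bases: C(10,6) = 210.
M2* = U(9,14), bases: C(14,9) = 2002.
|B(M*)| = 210 * 2002 = 420420.

420420


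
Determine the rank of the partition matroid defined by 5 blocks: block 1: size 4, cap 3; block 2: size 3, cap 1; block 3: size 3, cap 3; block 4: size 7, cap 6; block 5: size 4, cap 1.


Rank of a partition matroid = sum of min(|Si|, ci) for each block.
= min(4,3) + min(3,1) + min(3,3) + min(7,6) + min(4,1)
= 3 + 1 + 3 + 6 + 1
= 14.

14


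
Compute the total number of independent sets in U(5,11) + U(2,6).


For a direct sum, |I(M1+M2)| = |I(M1)| * |I(M2)|.
|I(U(5,11))| = sum C(11,k) for k=0..5 = 1024.
|I(U(2,6))| = sum C(6,k) for k=0..2 = 22.
Total = 1024 * 22 = 22528.

22528


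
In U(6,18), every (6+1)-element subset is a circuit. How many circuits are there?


In U(6,18), circuits are the (7)-element subsets.
Any set of 7 elements is dependent, and removing any one element gives
an independent set of size 6, so it is a minimal dependent set.
Number of circuits = (18 choose 7) = 31824.

31824


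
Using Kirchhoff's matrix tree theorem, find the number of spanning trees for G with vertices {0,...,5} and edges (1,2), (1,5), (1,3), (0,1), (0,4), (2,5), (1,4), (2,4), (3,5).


By Kirchhoff's matrix tree theorem, the number of spanning trees equals
the determinant of any cofactor of the Laplacian matrix L.
G has 6 vertices and 9 edges.
Computing the (5 x 5) cofactor determinant gives 55.

55


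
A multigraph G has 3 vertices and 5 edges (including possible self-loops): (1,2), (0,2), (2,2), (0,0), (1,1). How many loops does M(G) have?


In a graphic matroid, a loop is a self-loop edge (u,u) with rank 0.
Examining all 5 edges for self-loops...
Self-loops found: (2,2), (0,0), (1,1)
Number of loops = 3.

3


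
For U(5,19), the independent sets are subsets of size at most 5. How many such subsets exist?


Independent sets of U(5,19) are all subsets of size <= 5.
Count = C(19,0) + C(19,1) + C(19,2) + C(19,3) + C(19,4) + C(19,5)
     = 1 + 19 + 171 + 969 + 3876 + 11628
     = 16664.

16664


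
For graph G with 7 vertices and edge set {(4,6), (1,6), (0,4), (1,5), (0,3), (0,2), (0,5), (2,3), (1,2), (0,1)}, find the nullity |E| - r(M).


Cycle rank (nullity) = |E| - r(M) = |E| - (|V| - c).
|E| = 10, |V| = 7, c = 1.
Nullity = 10 - (7 - 1) = 10 - 6 = 4.

4


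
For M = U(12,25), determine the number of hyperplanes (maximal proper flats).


Hyperplanes of U(12,25) are flats of rank 11.
In a uniform matroid, these are exactly the (11)-element subsets.
Count = C(25,11) = 4457400.

4457400


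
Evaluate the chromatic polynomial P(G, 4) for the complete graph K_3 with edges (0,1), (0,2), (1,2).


P(K_3, k) = k(k-1)(k-2)...(k-2).
P(4) = (4) * (3) * (2) = 24.

24


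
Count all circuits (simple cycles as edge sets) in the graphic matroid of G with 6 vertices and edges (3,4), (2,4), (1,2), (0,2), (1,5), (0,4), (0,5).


A circuit in a graphic matroid = edge set of a simple cycle.
G has 6 vertices and 7 edges.
Enumerating all minimal edge subsets forming cycles...
Total circuits found: 3.

3


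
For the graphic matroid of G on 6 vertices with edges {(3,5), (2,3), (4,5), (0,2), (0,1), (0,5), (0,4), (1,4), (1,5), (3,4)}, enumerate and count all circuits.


A circuit in a graphic matroid = edge set of a simple cycle.
G has 6 vertices and 10 edges.
Enumerating all minimal edge subsets forming cycles...
Total circuits found: 22.

22


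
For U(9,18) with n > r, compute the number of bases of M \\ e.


Deleting e from U(9,18) gives U(9,17) since n > r.
Bases of U(9,17) = (17 choose 9) = 24310.

24310


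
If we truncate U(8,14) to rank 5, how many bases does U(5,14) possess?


Truncating U(8,14) to rank 5 gives U(5,14).
Bases of U(5,14) are all 5-element subsets of 14 elements.
Number of bases = C(14,5) = 2002.

2002


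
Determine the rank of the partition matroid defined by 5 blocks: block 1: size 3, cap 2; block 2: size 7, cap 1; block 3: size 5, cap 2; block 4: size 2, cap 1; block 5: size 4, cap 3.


Rank of a partition matroid = sum of min(|Si|, ci) for each block.
= min(3,2) + min(7,1) + min(5,2) + min(2,1) + min(4,3)
= 2 + 1 + 2 + 1 + 3
= 9.

9


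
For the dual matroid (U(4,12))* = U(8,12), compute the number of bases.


The dual of U(r,n) is U(n-r, n) = U(8,12).
Bases of U(8,12) are all (8)-element subsets.
|B(M*)| = C(12,8) = 495.

495


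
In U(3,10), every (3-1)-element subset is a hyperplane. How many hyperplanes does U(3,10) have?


Hyperplanes of U(3,10) are flats of rank 2.
In a uniform matroid, these are exactly the (2)-element subsets.
Count = C(10,2) = 10! / (2! * 8!) = 45.

45


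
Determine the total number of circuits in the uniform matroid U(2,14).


In U(2,14), circuits are the (3)-element subsets.
Any set of 3 elements is dependent, and removing any one element gives
an independent set of size 2, so it is a minimal dependent set.
Number of circuits = (14 choose 3) = 364.

364


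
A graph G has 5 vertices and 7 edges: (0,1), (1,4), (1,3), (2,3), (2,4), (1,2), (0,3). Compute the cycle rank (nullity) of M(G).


Cycle rank (nullity) = |E| - r(M) = |E| - (|V| - c).
|E| = 7, |V| = 5, c = 1.
Nullity = 7 - (5 - 1) = 7 - 4 = 3.

3


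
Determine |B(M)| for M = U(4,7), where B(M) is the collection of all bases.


Bases of U(4,7) are all 4-element subsets of the 7-element ground set.
Number of bases = C(7,4).
C(7,4) = 7! / (4! * 3!) = 35.

35


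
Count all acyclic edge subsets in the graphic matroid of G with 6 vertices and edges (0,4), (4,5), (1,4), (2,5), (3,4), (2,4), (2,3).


An independent set in a graphic matroid is an acyclic edge subset.
G has 6 vertices and 7 edges.
Enumerate all 2^7 = 128 subsets, checking for acyclicity.
Total independent sets = 96.

96


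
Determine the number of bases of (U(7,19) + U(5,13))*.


(M1+M2)* = M1* + M2*.
M1* = U(12,19), bases: C(19,12) = 50388.
M2* = U(8,13), bases: C(13,8) = 1287.
|B(M*)| = 50388 * 1287 = 64849356.

64849356


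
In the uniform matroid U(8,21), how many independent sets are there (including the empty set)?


Independent sets of U(8,21) are all subsets of size <= 8.
Count = C(21,0) + C(21,1) + C(21,2) + C(21,3) + C(21,4) + C(21,5) + C(21,6) + C(21,7) + C(21,8)
     = 1 + 21 + 210 + 1330 + 5985 + 20349 + 54264 + 116280 + 203490
     = 401930.

401930


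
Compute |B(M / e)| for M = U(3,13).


Contracting e from U(3,13) gives U(2,12).
Bases of U(2,12) = C(12,2) = 12! / (2! * 10!) = 66.

66


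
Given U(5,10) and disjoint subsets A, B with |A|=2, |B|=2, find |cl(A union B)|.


|A union B| = 2 + 2 = 4 (disjoint).
In U(5,10), cl(S) = S if |S| < 5, else cl(S) = E.
Since 4 < 5, cl(A union B) = A union B.
|cl(A union B)| = 4.

4


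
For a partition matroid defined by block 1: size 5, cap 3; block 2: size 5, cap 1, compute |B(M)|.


A basis picks exactly ci elements from block i.
Number of bases = product of C(|Si|, ci).
= C(5,3) * C(5,1)
= 10 * 5
= 50.

50


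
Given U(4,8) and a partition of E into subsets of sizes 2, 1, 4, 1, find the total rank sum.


r(Ai) = min(|Ai|, 4) for each part.
Sum = min(2,4) + min(1,4) + min(4,4) + min(1,4)
    = 2 + 1 + 4 + 1
    = 8.

8


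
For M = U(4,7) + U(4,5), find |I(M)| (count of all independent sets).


For a direct sum, |I(M1+M2)| = |I(M1)| * |I(M2)|.
|I(U(4,7))| = sum C(7,k) for k=0..4 = 99.
|I(U(4,5))| = sum C(5,k) for k=0..4 = 31.
Total = 99 * 31 = 3069.

3069


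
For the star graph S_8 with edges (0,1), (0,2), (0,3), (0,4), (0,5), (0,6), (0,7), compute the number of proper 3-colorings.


P(tree, k) = k * (k-1)^(7) for any tree on 8 vertices.
P(3) = 3 * 2^7 = 3 * 128 = 384.

384


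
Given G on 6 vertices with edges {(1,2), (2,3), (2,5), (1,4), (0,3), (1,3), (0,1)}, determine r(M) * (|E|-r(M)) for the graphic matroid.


r(M) = |V| - c = 6 - 1 = 5.
nullity = |E| - r(M) = 7 - 5 = 2.
Product = 5 * 2 = 10.

10


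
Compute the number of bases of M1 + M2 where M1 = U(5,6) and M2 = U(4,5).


Bases of a direct sum M1 + M2: |B| = |B(M1)| * |B(M2)|.
|B(U(5,6))| = C(6,5) = 6.
|B(U(4,5))| = C(5,4) = 5.
Total bases = 6 * 5 = 30.

30


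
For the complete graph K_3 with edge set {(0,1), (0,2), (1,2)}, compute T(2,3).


T(K_3; x,y) = x^2 + x + y.
T(2,3) = 4 + 2 + 3 = 9.

9


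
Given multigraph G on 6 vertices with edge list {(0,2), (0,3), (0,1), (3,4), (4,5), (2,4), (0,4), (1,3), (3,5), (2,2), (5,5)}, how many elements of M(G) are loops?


In a graphic matroid, a loop is a self-loop edge (u,u) with rank 0.
Examining all 11 edges for self-loops...
Self-loops found: (2,2), (5,5)
Number of loops = 2.

2


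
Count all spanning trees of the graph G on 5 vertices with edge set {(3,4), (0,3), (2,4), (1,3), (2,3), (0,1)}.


By Kirchhoff's matrix tree theorem, the number of spanning trees equals
the determinant of any cofactor of the Laplacian matrix L.
G has 5 vertices and 6 edges.
Computing the (4 x 4) cofactor determinant gives 9.

9


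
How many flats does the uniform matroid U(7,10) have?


Flats of U(7,10): every subset of size < 7 is a flat, plus E itself.
Count = (10 choose 0) + (10 choose 1) + (10 choose 2) + (10 choose 3) + (10 choose 4) + (10 choose 5) + (10 choose 6) + 1
     = 1 + 10 + 45 + 120 + 210 + 252 + 210 + 1
     = 849.

849


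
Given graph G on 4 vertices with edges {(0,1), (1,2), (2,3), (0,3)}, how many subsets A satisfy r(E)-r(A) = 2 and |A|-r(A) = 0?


R(x,y) = sum over A in 2^E of x^(r(E)-r(A)) * y^(|A|-r(A)).
G has 4 vertices, 4 edges. r(E) = 3.
Enumerate all 2^4 = 16 subsets.
Count subsets with r(E)-r(A)=2 and |A|-r(A)=0: 4.

4


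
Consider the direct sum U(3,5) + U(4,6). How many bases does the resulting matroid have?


Bases of a direct sum M1 + M2: |B| = |B(M1)| * |B(M2)|.
|B(U(3,5))| = C(5,3) = 10.
|B(U(4,6))| = C(6,4) = 15.
Total bases = 10 * 15 = 150.

150


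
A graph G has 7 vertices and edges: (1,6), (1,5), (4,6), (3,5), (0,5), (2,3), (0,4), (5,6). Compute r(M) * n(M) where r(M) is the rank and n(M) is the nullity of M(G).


r(M) = |V| - c = 7 - 1 = 6.
nullity = |E| - r(M) = 8 - 6 = 2.
Product = 6 * 2 = 12.

12


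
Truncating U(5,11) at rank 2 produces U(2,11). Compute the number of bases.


Truncating U(5,11) to rank 2 gives U(2,11).
Bases of U(2,11) are all 2-element subsets of 11 elements.
Number of bases = C(11,2) = (11 * 10) / (1 * 2) = 55.

55


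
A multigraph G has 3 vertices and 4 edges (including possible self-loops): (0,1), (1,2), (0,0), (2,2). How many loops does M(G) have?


In a graphic matroid, a loop is a self-loop edge (u,u) with rank 0.
Examining all 4 edges for self-loops...
Self-loops found: (0,0), (2,2)
Number of loops = 2.

2


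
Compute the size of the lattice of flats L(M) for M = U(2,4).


Flats of U(2,4): every subset of size < 2 is a flat, plus E itself.
Count = (4 choose 0) + (4 choose 1) + 1
     = 1 + 4 + 1
     = 6.

6


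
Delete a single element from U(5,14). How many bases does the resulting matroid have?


Deleting e from U(5,14) gives U(5,13) since n > r.
Bases of U(5,13) = (13 choose 5) = 1287.

1287


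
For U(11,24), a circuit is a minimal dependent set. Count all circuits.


In U(11,24), circuits are the (12)-element subsets.
Any set of 12 elements is dependent, and removing any one element gives
an independent set of size 11, so it is a minimal dependent set.
Number of circuits = (24 choose 12) = 2704156.

2704156


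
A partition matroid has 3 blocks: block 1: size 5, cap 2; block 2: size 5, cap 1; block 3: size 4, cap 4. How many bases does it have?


A basis picks exactly ci elements from block i.
Number of bases = product of C(|Si|, ci).
= C(5,2) * C(5,1) * C(4,4)
= 10 * 5 * 1
= 50.

50


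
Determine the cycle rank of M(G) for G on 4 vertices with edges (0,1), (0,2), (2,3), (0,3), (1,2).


Cycle rank (nullity) = |E| - r(M) = |E| - (|V| - c).
|E| = 5, |V| = 4, c = 1.
Nullity = 5 - (4 - 1) = 5 - 3 = 2.

2


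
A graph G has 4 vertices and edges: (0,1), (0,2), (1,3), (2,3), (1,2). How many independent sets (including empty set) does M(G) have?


An independent set in a graphic matroid is an acyclic edge subset.
G has 4 vertices and 5 edges.
Enumerate all 2^5 = 32 subsets, checking for acyclicity.
Total independent sets = 24.

24


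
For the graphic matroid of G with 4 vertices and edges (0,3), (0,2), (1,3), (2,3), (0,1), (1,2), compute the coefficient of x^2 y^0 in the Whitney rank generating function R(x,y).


R(x,y) = sum over A in 2^E of x^(r(E)-r(A)) * y^(|A|-r(A)).
G has 4 vertices, 6 edges. r(E) = 3.
Enumerate all 2^6 = 64 subsets.
Count subsets with r(E)-r(A)=2 and |A|-r(A)=0: 6.

6


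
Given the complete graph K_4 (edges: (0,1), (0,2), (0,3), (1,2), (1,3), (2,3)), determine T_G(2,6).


T(K_4; x,y) = x^3 + 3x^2 + 4xy + 2x + y^3 + 3y^2 + 2y.
Substituting x=2, y=6:
= 8 + 12 + 48 + 4 + 216 + 108 + 12
= 408.

408


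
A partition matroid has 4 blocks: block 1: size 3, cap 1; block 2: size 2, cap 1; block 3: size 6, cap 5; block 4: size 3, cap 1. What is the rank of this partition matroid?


Rank of a partition matroid = sum of min(|Si|, ci) for each block.
= min(3,1) + min(2,1) + min(6,5) + min(3,1)
= 1 + 1 + 5 + 1
= 8.

8


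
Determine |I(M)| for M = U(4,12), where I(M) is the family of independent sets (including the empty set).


Independent sets of U(4,12) are all subsets of size <= 4.
Count = C(12,0) + C(12,1) + C(12,2) + C(12,3) + C(12,4)
     = 1 + 12 + 66 + 220 + 495
     = 794.

794


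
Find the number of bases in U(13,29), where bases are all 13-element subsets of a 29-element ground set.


Bases of U(13,29) are all 13-element subsets of the 29-element ground set.
Number of bases = C(29,13).
C(29,13) = 67863915.

67863915


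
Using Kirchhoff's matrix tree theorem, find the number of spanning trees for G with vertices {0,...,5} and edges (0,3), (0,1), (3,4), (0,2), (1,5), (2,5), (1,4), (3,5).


By Kirchhoff's matrix tree theorem, the number of spanning trees equals
the determinant of any cofactor of the Laplacian matrix L.
G has 6 vertices and 8 edges.
Computing the (5 x 5) cofactor determinant gives 36.

36


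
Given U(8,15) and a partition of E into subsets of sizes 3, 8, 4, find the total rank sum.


r(Ai) = min(|Ai|, 8) for each part.
Sum = min(3,8) + min(8,8) + min(4,8)
    = 3 + 8 + 4
    = 15.

15


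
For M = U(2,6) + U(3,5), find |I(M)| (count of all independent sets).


For a direct sum, |I(M1+M2)| = |I(M1)| * |I(M2)|.
|I(U(2,6))| = sum C(6,k) for k=0..2 = 22.
|I(U(3,5))| = sum C(5,k) for k=0..3 = 26.
Total = 22 * 26 = 572.

572


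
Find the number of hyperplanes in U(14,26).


Hyperplanes of U(14,26) are flats of rank 13.
In a uniform matroid, these are exactly the (13)-element subsets.
Count = (26 choose 13) = 10400600.

10400600


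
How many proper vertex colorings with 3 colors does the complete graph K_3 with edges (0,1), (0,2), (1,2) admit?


P(K_3, k) = k(k-1)(k-2)...(k-2).
P(3) = (3) * (2) * (1) = 6.

6


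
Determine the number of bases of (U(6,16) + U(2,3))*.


(M1+M2)* = M1* + M2*.
M1* = U(10,16), bases: C(16,10) = 8008.
M2* = U(1,3), bases: C(3,1) = 3.
|B(M*)| = 8008 * 3 = 24024.

24024


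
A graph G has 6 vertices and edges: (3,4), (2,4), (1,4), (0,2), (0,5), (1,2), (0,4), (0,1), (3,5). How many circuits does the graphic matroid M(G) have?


A circuit in a graphic matroid = edge set of a simple cycle.
G has 6 vertices and 9 edges.
Enumerating all minimal edge subsets forming cycles...
Total circuits found: 12.

12


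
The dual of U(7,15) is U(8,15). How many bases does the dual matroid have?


The dual of U(r,n) is U(n-r, n) = U(8,15).
Bases of U(8,15) are all (8)-element subsets.
|B(M*)| = (15 choose 8) = 6435.

6435


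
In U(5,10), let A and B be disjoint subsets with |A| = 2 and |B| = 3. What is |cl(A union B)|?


|A union B| = 2 + 3 = 5 (disjoint).
In U(5,10), cl(S) = S if |S| < 5, else cl(S) = E.
Since 5 >= 5, cl(A union B) = E.
|cl(A union B)| = 10.

10


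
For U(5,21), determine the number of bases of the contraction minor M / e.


Contracting e from U(5,21) gives U(4,20).
Bases of U(4,20) = C(20,4) = 20! / (4! * 16!) = 4845.

4845


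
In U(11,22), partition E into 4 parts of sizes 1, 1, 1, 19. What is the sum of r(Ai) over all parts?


r(Ai) = min(|Ai|, 11) for each part.
Sum = min(1,11) + min(1,11) + min(1,11) + min(19,11)
    = 1 + 1 + 1 + 11
    = 14.

14


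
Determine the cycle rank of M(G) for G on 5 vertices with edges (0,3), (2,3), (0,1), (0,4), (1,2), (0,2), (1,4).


Cycle rank (nullity) = |E| - r(M) = |E| - (|V| - c).
|E| = 7, |V| = 5, c = 1.
Nullity = 7 - (5 - 1) = 7 - 4 = 3.

3


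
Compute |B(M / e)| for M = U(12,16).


Contracting e from U(12,16) gives U(11,15).
Bases of U(11,15) = C(15,11) = 15! / (11! * 4!) = 1365.

1365


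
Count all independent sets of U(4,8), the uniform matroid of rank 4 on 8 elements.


Independent sets of U(4,8) are all subsets of size <= 4.
Count = C(8,0) + C(8,1) + C(8,2) + C(8,3) + C(8,4)
     = 1 + 8 + 28 + 56 + 70
     = 163.

163


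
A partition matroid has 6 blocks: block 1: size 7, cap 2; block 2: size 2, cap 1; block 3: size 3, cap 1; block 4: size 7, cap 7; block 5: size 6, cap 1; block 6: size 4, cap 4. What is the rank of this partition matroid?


Rank of a partition matroid = sum of min(|Si|, ci) for each block.
= min(7,2) + min(2,1) + min(3,1) + min(7,7) + min(6,1) + min(4,4)
= 2 + 1 + 1 + 7 + 1 + 4
= 16.

16


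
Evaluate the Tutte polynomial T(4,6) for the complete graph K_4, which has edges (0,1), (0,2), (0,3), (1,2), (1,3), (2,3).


T(K_4; x,y) = x^3 + 3x^2 + 4xy + 2x + y^3 + 3y^2 + 2y.
Substituting x=4, y=6:
= 64 + 48 + 96 + 8 + 216 + 108 + 12
= 552.

552


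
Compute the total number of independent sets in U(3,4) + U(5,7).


For a direct sum, |I(M1+M2)| = |I(M1)| * |I(M2)|.
|I(U(3,4))| = sum C(4,k) for k=0..3 = 15.
|I(U(5,7))| = sum C(7,k) for k=0..5 = 120.
Total = 15 * 120 = 1800.

1800


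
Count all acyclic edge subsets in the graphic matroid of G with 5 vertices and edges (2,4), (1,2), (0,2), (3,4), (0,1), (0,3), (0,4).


An independent set in a graphic matroid is an acyclic edge subset.
G has 5 vertices and 7 edges.
Enumerate all 2^7 = 128 subsets, checking for acyclicity.
Total independent sets = 82.

82


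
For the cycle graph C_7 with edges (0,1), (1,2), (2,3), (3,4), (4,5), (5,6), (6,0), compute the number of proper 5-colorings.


P(C_7, k) = (k-1)^7 + (-1)^7*(k-1).
P(5) = (4)^7 - 4
= 16384 - 4 = 16380.

16380


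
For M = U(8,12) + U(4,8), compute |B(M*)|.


(M1+M2)* = M1* + M2*.
M1* = U(4,12), bases: C(12,4) = 495.
M2* = U(4,8), bases: C(8,4) = 70.
|B(M*)| = 495 * 70 = 34650.

34650


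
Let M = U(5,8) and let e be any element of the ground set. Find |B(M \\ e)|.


Deleting e from U(5,8) gives U(5,7) since n > r.
Bases of U(5,7) = (7 choose 5) = 21.

21


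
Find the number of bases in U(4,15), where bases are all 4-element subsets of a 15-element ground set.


Bases of U(4,15) are all 4-element subsets of the 15-element ground set.
Number of bases = C(15,4).
(15 choose 4) = 1365.

1365


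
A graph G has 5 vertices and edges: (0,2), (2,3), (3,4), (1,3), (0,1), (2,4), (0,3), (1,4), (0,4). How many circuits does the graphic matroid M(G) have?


A circuit in a graphic matroid = edge set of a simple cycle.
G has 5 vertices and 9 edges.
Enumerating all minimal edge subsets forming cycles...
Total circuits found: 22.

22


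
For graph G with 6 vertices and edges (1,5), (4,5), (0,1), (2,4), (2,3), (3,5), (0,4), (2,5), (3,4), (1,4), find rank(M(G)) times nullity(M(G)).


r(M) = |V| - c = 6 - 1 = 5.
nullity = |E| - r(M) = 10 - 5 = 5.
Product = 5 * 5 = 25.

25


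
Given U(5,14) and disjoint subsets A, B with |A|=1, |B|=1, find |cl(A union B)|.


|A union B| = 1 + 1 = 2 (disjoint).
In U(5,14), cl(S) = S if |S| < 5, else cl(S) = E.
Since 2 < 5, cl(A union B) = A union B.
|cl(A union B)| = 2.

2


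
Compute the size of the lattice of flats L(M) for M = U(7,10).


Flats of U(7,10): every subset of size < 7 is a flat, plus E itself.
Count = (10 choose 0) + (10 choose 1) + (10 choose 2) + (10 choose 3) + (10 choose 4) + (10 choose 5) + (10 choose 6) + 1
     = 1 + 10 + 45 + 120 + 210 + 252 + 210 + 1
     = 849.

849


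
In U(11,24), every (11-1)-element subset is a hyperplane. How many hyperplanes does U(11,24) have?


Hyperplanes of U(11,24) are flats of rank 10.
In a uniform matroid, these are exactly the (10)-element subsets.
Count = C(24,10) = 24! / (10! * 14!) = 1961256.

1961256


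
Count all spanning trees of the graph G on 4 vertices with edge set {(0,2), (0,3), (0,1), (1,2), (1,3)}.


By Kirchhoff's matrix tree theorem, the number of spanning trees equals
the determinant of any cofactor of the Laplacian matrix L.
G has 4 vertices and 5 edges.
Computing the (3 x 3) cofactor determinant gives 8.

8


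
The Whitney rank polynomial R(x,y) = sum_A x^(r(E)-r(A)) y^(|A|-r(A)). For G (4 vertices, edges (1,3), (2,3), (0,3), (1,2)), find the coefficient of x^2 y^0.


R(x,y) = sum over A in 2^E of x^(r(E)-r(A)) * y^(|A|-r(A)).
G has 4 vertices, 4 edges. r(E) = 3.
Enumerate all 2^4 = 16 subsets.
Count subsets with r(E)-r(A)=2 and |A|-r(A)=0: 4.

4


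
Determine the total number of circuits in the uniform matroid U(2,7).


In U(2,7), circuits are the (3)-element subsets.
Any set of 3 elements is dependent, and removing any one element gives
an independent set of size 2, so it is a minimal dependent set.
Number of circuits = C(7,3) = 7! / (3! * 4!) = 35.

35


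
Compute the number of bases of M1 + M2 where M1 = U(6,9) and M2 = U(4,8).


Bases of a direct sum M1 + M2: |B| = |B(M1)| * |B(M2)|.
|B(U(6,9))| = C(9,6) = 84.
|B(U(4,8))| = C(8,4) = 70.
Total bases = 84 * 70 = 5880.

5880


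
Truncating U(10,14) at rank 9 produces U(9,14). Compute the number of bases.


Truncating U(10,14) to rank 9 gives U(9,14).
Bases of U(9,14) are all 9-element subsets of 14 elements.
Number of bases = C(14,9) = 2002.

2002


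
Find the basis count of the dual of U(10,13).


The dual of U(r,n) is U(n-r, n) = U(3,13).
Bases of U(3,13) are all (3)-element subsets.
|B(M*)| = C(13,3) = 13! / (3! * 10!) = 286.

286


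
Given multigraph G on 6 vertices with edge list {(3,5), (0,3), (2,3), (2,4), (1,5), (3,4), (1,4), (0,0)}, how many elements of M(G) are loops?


In a graphic matroid, a loop is a self-loop edge (u,u) with rank 0.
Examining all 8 edges for self-loops...
Self-loops found: (0,0)
Number of loops = 1.

1


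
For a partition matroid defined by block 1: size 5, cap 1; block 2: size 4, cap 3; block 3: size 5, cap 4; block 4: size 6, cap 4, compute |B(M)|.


A basis picks exactly ci elements from block i.
Number of bases = product of C(|Si|, ci).
= C(5,1) * C(4,3) * C(5,4) * C(6,4)
= 5 * 4 * 5 * 15
= 1500.

1500


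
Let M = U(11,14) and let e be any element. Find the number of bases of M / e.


Contracting e from U(11,14) gives U(10,13).
Bases of U(10,13) = C(13,10) = 286.

286


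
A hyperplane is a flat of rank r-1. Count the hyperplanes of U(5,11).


Hyperplanes of U(5,11) are flats of rank 4.
In a uniform matroid, these are exactly the (4)-element subsets.
Count = (11 choose 4) = 330.

330


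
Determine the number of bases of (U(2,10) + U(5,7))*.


(M1+M2)* = M1* + M2*.
M1* = U(8,10), bases: C(10,8) = 45.
M2* = U(2,7), bases: C(7,2) = 21.
|B(M*)| = 45 * 21 = 945.

945


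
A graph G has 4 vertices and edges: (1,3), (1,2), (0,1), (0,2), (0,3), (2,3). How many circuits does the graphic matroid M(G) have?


A circuit in a graphic matroid = edge set of a simple cycle.
G has 4 vertices and 6 edges.
Enumerating all minimal edge subsets forming cycles...
Total circuits found: 7.

7


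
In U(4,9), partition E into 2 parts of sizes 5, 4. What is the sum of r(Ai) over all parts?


r(Ai) = min(|Ai|, 4) for each part.
Sum = min(5,4) + min(4,4)
    = 4 + 4
    = 8.

8


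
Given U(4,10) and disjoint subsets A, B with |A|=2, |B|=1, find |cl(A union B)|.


|A union B| = 2 + 1 = 3 (disjoint).
In U(4,10), cl(S) = S if |S| < 4, else cl(S) = E.
Since 3 < 4, cl(A union B) = A union B.
|cl(A union B)| = 3.

3


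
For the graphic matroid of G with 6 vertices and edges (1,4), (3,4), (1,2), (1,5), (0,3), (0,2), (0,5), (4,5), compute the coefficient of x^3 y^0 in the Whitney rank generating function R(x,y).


R(x,y) = sum over A in 2^E of x^(r(E)-r(A)) * y^(|A|-r(A)).
G has 6 vertices, 8 edges. r(E) = 5.
Enumerate all 2^8 = 256 subsets.
Count subsets with r(E)-r(A)=3 and |A|-r(A)=0: 28.

28


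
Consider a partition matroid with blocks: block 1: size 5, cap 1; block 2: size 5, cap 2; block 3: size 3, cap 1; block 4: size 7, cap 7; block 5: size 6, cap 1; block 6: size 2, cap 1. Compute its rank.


Rank of a partition matroid = sum of min(|Si|, ci) for each block.
= min(5,1) + min(5,2) + min(3,1) + min(7,7) + min(6,1) + min(2,1)
= 1 + 2 + 1 + 7 + 1 + 1
= 13.

13


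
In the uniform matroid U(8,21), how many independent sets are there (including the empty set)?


Independent sets of U(8,21) are all subsets of size <= 8.
Count = (21 choose 0) + (21 choose 1) + (21 choose 2) + (21 choose 3) + (21 choose 4) + (21 choose 5) + (21 choose 6) + (21 choose 7) + (21 choose 8)
     = 1 + 21 + 210 + 1330 + 5985 + 20349 + 54264 + 116280 + 203490
     = 401930.

401930


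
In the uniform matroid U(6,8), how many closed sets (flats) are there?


Flats of U(6,8): every subset of size < 6 is a flat, plus E itself.
Count = (8 choose 0) + (8 choose 1) + (8 choose 2) + (8 choose 3) + (8 choose 4) + (8 choose 5) + 1
     = 1 + 8 + 28 + 56 + 70 + 56 + 1
     = 220.

220


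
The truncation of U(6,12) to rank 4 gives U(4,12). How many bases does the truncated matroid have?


Truncating U(6,12) to rank 4 gives U(4,12).
Bases of U(4,12) are all 4-element subsets of 12 elements.
Number of bases = C(12,4) = 12! / (4! * 8!) = 495.

495


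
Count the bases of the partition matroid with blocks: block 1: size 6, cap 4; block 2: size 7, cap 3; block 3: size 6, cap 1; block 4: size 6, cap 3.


A basis picks exactly ci elements from block i.
Number of bases = product of C(|Si|, ci).
= C(6,4) * C(7,3) * C(6,1) * C(6,3)
= 15 * 35 * 6 * 20
= 63000.

63000
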